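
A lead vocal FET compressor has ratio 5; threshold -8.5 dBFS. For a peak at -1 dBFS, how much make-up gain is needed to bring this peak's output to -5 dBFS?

Overshoot 7.5 dB → 7.5/5 = 1.5 dB after compression, so the compressed level is -8.5 + 1.5 = -7 dBFS.
Make-up = target − compressed = -5 − (-7) = 2 dB.

2 dB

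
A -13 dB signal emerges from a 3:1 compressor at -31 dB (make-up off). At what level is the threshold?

Input is 27 dB above T (since output overshoot × R = input overshoot: (-31 − T)·3 = -13 − T gives T = -40 dB).
Check: -40 + (-13 − (-40))/3 = -40 + 9 = -31 dB. ✓

-40 dB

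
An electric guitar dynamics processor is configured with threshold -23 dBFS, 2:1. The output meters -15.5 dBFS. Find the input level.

Post-compression overshoot = -15.5 − (-23) = 7.5 dB.
Input overshoot = R × output overshoot = 15 dB → input = -23 + 15 = -8 dBFS.

-8 dBFS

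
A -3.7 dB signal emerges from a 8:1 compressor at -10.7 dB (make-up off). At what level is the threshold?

-11.7 dB

Gain reduction = -3.7 − (-10.7) = 7 dB; output overshoot = GR / (R − 1) = 7 / 7 = 1 dB.
Threshold = output − output overshoot = -10.7 − 1 = -11.7 dB.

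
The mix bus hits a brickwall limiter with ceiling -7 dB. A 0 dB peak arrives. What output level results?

-7 dB

A brickwall limiter is an ∞:1 compressor: any input above the ceiling is clamped to -7 dB.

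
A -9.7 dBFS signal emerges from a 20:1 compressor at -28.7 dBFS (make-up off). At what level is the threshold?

-29.7 dBFS

Input is 20 dB above T (since output overshoot × R = input overshoot: (-28.7 − T)·20 = -9.7 − T gives T = -29.7 dBFS).
Check: -29.7 + (-9.7 − (-29.7))/20 = -29.7 + 1 = -28.7 dBFS. ✓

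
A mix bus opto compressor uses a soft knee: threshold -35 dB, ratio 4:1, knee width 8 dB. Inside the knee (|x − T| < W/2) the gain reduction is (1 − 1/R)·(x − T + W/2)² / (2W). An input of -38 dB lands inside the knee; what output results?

-38.046875 dB

x − T + W/2 = -38 − (-35) + 4 = 1.
GR = (1 − 1/4) × 1² / 16 = 0.75 × 1 / 16 = 0.046875 dB.
Output = -38 − 0.046875 = -38.046875 dB.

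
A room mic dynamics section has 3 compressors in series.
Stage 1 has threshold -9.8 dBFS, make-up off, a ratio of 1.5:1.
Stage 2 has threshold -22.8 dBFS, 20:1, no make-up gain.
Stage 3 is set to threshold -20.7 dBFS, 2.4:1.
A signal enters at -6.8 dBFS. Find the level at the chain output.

Stage 1: -6.8 dBFS is 3 dB over -9.8 dBFS; at 1.5:1 that becomes 2 dB over, giving -7.8 dBFS.
Stage 2: overshoot 15 dB → 15/20 = 0.75 dB → -22.05 dBFS.
Stage 3: below threshold (-22.05 ≤ -20.7); passes unchanged; output -22.05 dBFS.

-22.05 dBFS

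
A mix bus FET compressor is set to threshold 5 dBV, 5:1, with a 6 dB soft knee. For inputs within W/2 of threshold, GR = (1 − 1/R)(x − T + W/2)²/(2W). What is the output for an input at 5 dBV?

x − T + W/2 = 5 − 5 + 3 = 3.
GR = (1 − 1/5) × 3² / 12 = 0.8 × 9 / 12 = 0.6 dB.
Output = 5 − 0.6 = 4.4 dBV.

4.4 dBV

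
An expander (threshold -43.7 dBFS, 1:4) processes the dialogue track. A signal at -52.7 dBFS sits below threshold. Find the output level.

-79.7 dBFS

Undershoot = (-43.7) − (-52.7) = 9 dB.
At 1:4, that expands to 36 dB under threshold.
Output = -43.7 − 36 = -79.7 dBFS.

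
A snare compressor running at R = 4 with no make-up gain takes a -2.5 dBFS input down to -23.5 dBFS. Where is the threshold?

-30.5 dBFS

Input is 28 dB above T (since output overshoot × R = input overshoot: (-23.5 − T)·4 = -2.5 − T gives T = -30.5 dBFS).
Check: -30.5 + (-2.5 − (-30.5))/4 = -30.5 + 7 = -23.5 dBFS. ✓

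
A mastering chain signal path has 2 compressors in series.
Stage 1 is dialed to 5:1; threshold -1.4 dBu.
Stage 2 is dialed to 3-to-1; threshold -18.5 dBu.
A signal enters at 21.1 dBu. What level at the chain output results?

Stage 1: 22.5 dB above -1.4 dBu, reduced 5:1 to 4.5 dB above → 3.1 dBu.
Stage 2: overshoot 21.6 dB → 21.6/3 = 7.2 dB → -11.3 dBu.

-11.3 dBu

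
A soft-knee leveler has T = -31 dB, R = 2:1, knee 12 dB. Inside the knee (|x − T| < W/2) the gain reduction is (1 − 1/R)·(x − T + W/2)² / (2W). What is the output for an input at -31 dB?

x − T + W/2 = -31 − (-31) + 6 = 6.
GR = (1 − 1/2) × 6² / 24 = 0.5 × 36 / 24 = 0.75 dB.
Output = -31 − 0.75 = -31.75 dB.

-31.75 dB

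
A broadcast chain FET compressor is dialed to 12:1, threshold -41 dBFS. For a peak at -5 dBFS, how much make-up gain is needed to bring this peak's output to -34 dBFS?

Without make-up, output = threshold + overshoot/12 = -41 + 3 = -38 dBFS.
Gap to target: 4 dB.

4 dB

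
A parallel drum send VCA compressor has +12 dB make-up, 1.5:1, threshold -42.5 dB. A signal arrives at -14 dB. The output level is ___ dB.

The input is 28.5 dB above the -42.5 dB threshold.
At 1.5:1 the overshoot is divided by 1.5, leaving 19 dB above threshold.
Output = -42.5 + 19 = -23.5 dB; make-up adds 12 dB, giving -11.5 dB.

-11.5 dB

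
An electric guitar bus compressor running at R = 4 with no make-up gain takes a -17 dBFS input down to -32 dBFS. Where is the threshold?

Gain reduction = -17 − (-32) = 15 dB; output overshoot = GR / (R − 1) = 15 / 3 = 5 dB.
Threshold = output − output overshoot = -32 − 5 = -37 dBFS.

-37 dBFS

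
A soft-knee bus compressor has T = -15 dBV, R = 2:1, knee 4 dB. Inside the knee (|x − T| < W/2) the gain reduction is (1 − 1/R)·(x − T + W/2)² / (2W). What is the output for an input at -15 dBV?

x − T + W/2 = -15 − (-15) + 2 = 2.
GR = (1 − 1/2) × 2² / 8 = 0.5 × 4 / 8 = 0.25 dB.
Output = -15 − 0.25 = -15.25 dBV.

-15.25 dBV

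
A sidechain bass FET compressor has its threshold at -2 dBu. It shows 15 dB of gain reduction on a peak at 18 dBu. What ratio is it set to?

Input overshoot = 18 − (-2) = 20 dB.
Output overshoot = 20 − 15 = 5 dB.
Ratio = input overshoot / output overshoot = 20 / 5 = 4.

4:1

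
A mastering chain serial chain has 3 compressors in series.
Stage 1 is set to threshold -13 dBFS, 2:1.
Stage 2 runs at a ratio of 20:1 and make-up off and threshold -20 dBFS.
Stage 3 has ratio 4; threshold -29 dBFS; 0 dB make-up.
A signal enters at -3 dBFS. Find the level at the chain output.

-26.6 dBFS

Stage 1: 10 dB above -13 dBFS, reduced 2:1 to 5 dB above → -8 dBFS.
Stage 2: overshoot 12 dB → 12/20 = 0.6 dB → -19.4 dBFS.
Stage 3: overshoot 9.6 dB → 9.6/4 = 2.4 dB → -26.6 dBFS.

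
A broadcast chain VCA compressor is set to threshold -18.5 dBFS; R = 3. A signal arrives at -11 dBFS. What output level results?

Overshoot: -11 − (-18.5) = 7.5 dB.
At 3:1 the overshoot is divided by 3, leaving 2.5 dB above threshold.
Output = -18.5 + 2.5 = -16 dBFS.

-16 dBFS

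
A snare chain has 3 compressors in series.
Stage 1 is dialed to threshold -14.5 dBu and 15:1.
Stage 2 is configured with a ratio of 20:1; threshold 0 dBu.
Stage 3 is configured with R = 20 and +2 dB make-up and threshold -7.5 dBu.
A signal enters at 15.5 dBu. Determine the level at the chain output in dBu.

-10.5 dBu

Stage 1: 15.5 dBu is 30 dB over -14.5 dBu; at 15:1 that becomes 2 dB over, giving -12.5 dBu.
Stage 2: -12.5 dBu ≤ 0 dBu, so stage 2 doesn't engage; output -12.5 dBu.
Stage 3: -12.5 dBu is at or below the -7.5 dBu threshold — no compression; make-up brings it to -10.5 dBu.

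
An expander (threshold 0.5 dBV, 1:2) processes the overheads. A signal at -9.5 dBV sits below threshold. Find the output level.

Undershoot = 0.5 − (-9.5) = 10 dB.
At 1:2, that expands to 20 dB under threshold.
Output = 0.5 − 20 = -19.5 dBV.

-19.5 dBV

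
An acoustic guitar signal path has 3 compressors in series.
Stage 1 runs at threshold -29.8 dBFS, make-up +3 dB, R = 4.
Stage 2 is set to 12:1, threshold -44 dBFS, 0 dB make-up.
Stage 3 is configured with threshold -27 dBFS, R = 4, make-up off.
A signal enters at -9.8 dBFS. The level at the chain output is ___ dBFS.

Stage 1: overshoot 20 dB → 20/4 = 5 dB → -24.8 dBFS; +3 dB make-up → -21.8 dBFS.
Stage 2: overshoot 22.2 dB → 22.2/12 = 1.85 dB → -42.15 dBFS.
Stage 3: -42.15 dBFS is at or below the -27 dBFS threshold — no compression; output -42.15 dBFS.

-42.15 dBFS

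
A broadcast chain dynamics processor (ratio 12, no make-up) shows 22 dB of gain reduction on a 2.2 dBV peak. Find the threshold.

-21.8 dBV

Let T be the threshold. Output overshoot = (input overshoot)/R, so -19.8 − T = (2.2 − T)/12.
12·(-19.8 − T) = 2.2 − T → 11·T = -237.6 − 2.2 = -239.8.
T = -239.8/11 = -21.8 dBV.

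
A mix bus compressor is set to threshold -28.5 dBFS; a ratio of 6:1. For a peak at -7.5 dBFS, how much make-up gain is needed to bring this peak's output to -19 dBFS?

6 dB

Without make-up, output = threshold + overshoot/6 = -28.5 + 3.5 = -25 dBFS.
Gap to target: 6 dB.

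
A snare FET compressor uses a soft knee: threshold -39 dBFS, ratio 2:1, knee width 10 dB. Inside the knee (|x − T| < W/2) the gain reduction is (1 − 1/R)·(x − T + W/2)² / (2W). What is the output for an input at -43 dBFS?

-43.025 dBFS

x − T + W/2 = -43 − (-39) + 5 = 1.
GR = (1 − 1/2) × 1² / 20 = 0.5 × 1 / 20 = 0.025 dB.
Output = -43 − 0.025 = -43.025 dBFS.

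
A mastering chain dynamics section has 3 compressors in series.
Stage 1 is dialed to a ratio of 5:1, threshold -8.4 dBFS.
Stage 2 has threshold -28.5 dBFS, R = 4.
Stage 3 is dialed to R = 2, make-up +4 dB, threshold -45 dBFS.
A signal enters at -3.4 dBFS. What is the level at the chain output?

-30.1125 dBFS

Stage 1: overshoot 5 dB → 5/5 = 1 dB → -7.4 dBFS.
Stage 2: overshoot 21.1 dB → 21.1/4 = 5.275 dB → -23.225 dBFS.
Stage 3: -23.225 dBFS is 21.775 dB over -45 dBFS; at 2:1 that becomes 10.8875 dB over, giving -34.1125 dBFS; +4 dB make-up → -30.1125 dBFS.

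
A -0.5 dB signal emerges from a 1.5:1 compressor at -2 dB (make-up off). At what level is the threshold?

-5 dB

Input is 4.5 dB above T (since output overshoot × R = input overshoot: (-2 − T)·1.5 = -0.5 − T gives T = -5 dB).
Check: -5 + (-0.5 − (-5))/1.5 = -5 + 3 = -2 dB. ✓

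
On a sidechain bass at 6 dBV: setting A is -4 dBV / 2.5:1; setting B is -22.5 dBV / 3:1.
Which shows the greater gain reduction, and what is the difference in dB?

A: overshoot 10 dB → output overshoot 4 dB → GR 6 dB.
B: overshoot 28.5 dB → output overshoot 9.5 dB → GR 19 dB.
B reduces 13 dB more.

B, by 13 dB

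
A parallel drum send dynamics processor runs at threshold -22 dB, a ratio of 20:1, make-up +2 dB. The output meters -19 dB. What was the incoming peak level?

Before make-up, the level was -19 − 2 = -21 dB.
That's 1 dB above the -22 dB threshold.
Input overshoot = R × output overshoot = 20 dB → input = -22 + 20 = -2 dB.

-2 dB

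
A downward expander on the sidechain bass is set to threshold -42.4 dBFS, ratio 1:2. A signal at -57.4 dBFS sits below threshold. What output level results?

-72.4 dBFS

Undershoot = (-42.4) − (-57.4) = 15 dB.
At 1:2, that expands to 30 dB under threshold.
Output = -42.4 − 30 = -72.4 dBFS.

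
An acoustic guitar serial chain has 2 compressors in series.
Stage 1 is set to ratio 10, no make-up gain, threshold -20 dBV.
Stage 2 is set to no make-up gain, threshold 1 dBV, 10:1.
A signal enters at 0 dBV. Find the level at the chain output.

Stage 1: 0 dBV is 20 dB over -20 dBV; at 10:1 that becomes 2 dB over, giving -18 dBV.
Stage 2: -18 dBV is at or below the 1 dBV threshold — no compression; output -18 dBV.

-18 dBV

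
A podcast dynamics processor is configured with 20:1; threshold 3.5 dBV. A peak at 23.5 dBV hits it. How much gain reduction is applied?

23.5 dBV exceeds the threshold by 20 dB.
A 20:1 ratio leaves 1 dB of that excess.
So the signal is attenuated by 20 − 1 = 19 dB.

19 dB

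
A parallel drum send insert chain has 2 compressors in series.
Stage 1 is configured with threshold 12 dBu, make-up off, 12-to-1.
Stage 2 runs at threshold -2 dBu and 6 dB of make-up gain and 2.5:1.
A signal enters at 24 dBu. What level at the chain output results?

10 dBu

Stage 1: overshoot 12 dB → 12/12 = 1 dB → 13 dBu.
Stage 2: overshoot 15 dB → 15/2.5 = 6 dB → 4 dBu; +6 dB make-up → 10 dBu.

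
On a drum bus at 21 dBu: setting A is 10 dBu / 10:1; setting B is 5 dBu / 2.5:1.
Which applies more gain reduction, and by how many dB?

A, by 0.3 dB

A: overshoot 11 dB → output overshoot 1.1 dB → GR 9.9 dB.
B: overshoot 16 dB → output overshoot 6.4 dB → GR 9.6 dB.
A applies 0.3 dB more gain reduction.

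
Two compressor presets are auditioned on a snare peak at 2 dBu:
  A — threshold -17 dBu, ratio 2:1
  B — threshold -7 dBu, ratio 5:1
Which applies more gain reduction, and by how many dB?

A, by 2.3 dB

A: overshoot 19 dB → output overshoot 9.5 dB → GR 9.5 dB.
B: overshoot 9 dB → output overshoot 1.8 dB → GR 7.2 dB.
A applies 2.3 dB more gain reduction.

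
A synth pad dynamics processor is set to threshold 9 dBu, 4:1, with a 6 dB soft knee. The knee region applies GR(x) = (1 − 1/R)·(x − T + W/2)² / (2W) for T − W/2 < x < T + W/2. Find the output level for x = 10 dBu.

x − T + W/2 = 10 − 9 + 3 = 4.
GR = (1 − 1/4) × 4² / 12 = 0.75 × 16 / 12 = 1 dB.
Output = 10 − 1 = 9 dBu.

9 dBu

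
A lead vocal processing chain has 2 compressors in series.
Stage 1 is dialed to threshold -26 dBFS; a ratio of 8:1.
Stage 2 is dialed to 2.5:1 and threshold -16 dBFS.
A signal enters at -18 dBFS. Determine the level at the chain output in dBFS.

Stage 1: -18 dBFS is 8 dB over -26 dBFS; at 8:1 that becomes 1 dB over, giving -25 dBFS.
Stage 2: -25 dBFS ≤ -16 dBFS, so stage 2 doesn't engage; output -25 dBFS.

-25 dBFS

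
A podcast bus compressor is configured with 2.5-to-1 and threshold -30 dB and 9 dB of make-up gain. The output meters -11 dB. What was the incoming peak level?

-5 dB

Before make-up, the level was -11 − 9 = -20 dB.
Post-compression overshoot = -20 − (-30) = 10 dB.
Input overshoot = R × output overshoot = 25 dB → input = -30 + 25 = -5 dB.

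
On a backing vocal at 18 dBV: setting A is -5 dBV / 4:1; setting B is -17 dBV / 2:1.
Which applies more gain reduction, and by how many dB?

B, by 0.25 dB

A: GR = 23 − 23/4 = 17.25 dB.
B: GR = 35 − 35/2 = 17.5 dB.
Difference: 0.25 dB in favour of B.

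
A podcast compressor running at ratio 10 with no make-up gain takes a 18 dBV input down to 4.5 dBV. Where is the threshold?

3 dBV

Gain reduction = 18 − 4.5 = 13.5 dB; output overshoot = GR / (R − 1) = 13.5 / 9 = 1.5 dB.
Threshold = output − output overshoot = 4.5 − 1.5 = 3 dBV.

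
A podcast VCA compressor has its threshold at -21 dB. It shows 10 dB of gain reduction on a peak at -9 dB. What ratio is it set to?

Input overshoot = -9 − (-21) = 12 dB.
Output overshoot = 12 − 10 = 2 dB.
Ratio = input overshoot / output overshoot = 12 / 2 = 6.

6:1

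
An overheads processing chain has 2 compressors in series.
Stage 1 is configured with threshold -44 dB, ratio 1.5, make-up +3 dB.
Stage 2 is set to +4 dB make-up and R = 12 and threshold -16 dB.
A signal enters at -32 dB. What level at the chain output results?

-29 dB

Stage 1: overshoot 12 dB → 12/1.5 = 8 dB → -36 dB; +3 dB make-up → -33 dB.
Stage 2: -33 dB is at or below the -16 dB threshold — no compression; make-up brings it to -29 dB.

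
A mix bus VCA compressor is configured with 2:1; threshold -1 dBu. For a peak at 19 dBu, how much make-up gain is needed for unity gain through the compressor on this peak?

Without make-up, output = threshold + overshoot/2 = -1 + 10 = 9 dBu.
Gap to target: 10 dB.

10 dB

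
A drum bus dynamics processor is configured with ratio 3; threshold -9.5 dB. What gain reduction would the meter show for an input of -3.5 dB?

The signal is 6 dB above threshold.
A 3:1 ratio leaves 2 dB of that excess.
Gain reduction = 6 − 2 = 4 dB.

4 dB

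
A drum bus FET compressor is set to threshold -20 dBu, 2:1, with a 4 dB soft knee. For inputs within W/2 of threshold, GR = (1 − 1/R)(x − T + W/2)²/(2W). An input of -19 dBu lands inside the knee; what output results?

x − T + W/2 = -19 − (-20) + 2 = 3.
GR = (1 − 1/2) × 3² / 8 = 0.5 × 9 / 8 = 0.5625 dB.
Output = -19 − 0.5625 = -19.5625 dBu.

-19.5625 dBu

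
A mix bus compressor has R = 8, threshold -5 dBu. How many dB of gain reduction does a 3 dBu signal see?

7 dB

Overshoot = 3 − (-5) = 8 dB.
At 8:1, output sits 8/8 = 1 dB above threshold.
GR = overshoot in − overshoot out = 8 − 1 = 7 dB.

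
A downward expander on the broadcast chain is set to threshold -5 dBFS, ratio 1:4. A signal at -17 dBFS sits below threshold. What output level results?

-53 dBFS

Below threshold, a 1:4 expander applies gain = (4−1)×(T − x) of attenuation.
(4−1) × 12 = 36 dB, so output = -17 − 36 = -53 dBFS.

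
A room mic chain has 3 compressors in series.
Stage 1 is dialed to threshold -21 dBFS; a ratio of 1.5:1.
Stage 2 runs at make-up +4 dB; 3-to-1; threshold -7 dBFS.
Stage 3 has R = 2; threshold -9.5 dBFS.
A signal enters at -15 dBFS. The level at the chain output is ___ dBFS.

-13 dBFS

Stage 1: -15 dBFS is 6 dB over -21 dBFS; at 1.5:1 that becomes 4 dB over, giving -17 dBFS.
Stage 2: -17 dBFS ≤ -7 dBFS, so stage 2 doesn't engage; make-up brings it to -13 dBFS.
Stage 3: -13 dBFS ≤ -9.5 dBFS, so stage 3 doesn't engage; output -13 dBFS.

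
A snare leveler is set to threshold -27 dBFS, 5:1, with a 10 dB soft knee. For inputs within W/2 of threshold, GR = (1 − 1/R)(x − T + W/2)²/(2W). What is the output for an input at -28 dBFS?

-28.64 dBFS

x − T + W/2 = -28 − (-27) + 5 = 4.
GR = (1 − 1/5) × 4² / 20 = 0.8 × 16 / 20 = 0.64 dB.
Output = -28 − 0.64 = -28.64 dBFS.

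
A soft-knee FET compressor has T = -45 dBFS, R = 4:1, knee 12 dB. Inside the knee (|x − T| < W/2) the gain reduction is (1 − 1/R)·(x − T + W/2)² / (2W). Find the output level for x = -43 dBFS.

x − T + W/2 = -43 − (-45) + 6 = 8.
GR = (1 − 1/4) × 8² / 24 = 0.75 × 64 / 24 = 2 dB.
Output = -43 − 2 = -45 dBFS.

-45 dBFS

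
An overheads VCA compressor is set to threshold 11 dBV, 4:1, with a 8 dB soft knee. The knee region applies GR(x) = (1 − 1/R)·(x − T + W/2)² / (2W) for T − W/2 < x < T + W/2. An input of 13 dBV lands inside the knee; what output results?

x − T + W/2 = 13 − 11 + 4 = 6.
GR = (1 − 1/4) × 6² / 16 = 0.75 × 36 / 16 = 1.6875 dB.
Output = 13 − 1.6875 = 11.3125 dBV.

11.3125 dBV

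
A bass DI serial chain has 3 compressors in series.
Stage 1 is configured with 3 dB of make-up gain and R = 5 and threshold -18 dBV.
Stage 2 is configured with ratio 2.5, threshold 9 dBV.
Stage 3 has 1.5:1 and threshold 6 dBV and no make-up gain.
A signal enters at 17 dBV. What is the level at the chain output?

-8 dBV

Stage 1: overshoot 35 dB → 35/5 = 7 dB → -11 dBV; +3 dB make-up → -8 dBV.
Stage 2: -8 dBV ≤ 9 dBV, so stage 2 doesn't engage; output -8 dBV.
Stage 3: -8 dBV is at or below the 6 dBV threshold — no compression; output -8 dBV.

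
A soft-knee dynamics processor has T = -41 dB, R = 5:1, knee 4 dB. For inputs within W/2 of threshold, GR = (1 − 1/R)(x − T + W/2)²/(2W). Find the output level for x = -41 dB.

-41.4 dB

x − T + W/2 = -41 − (-41) + 2 = 2.
GR = (1 − 1/5) × 2² / 8 = 0.8 × 4 / 8 = 0.4 dB.
Output = -41 − 0.4 = -41.4 dB.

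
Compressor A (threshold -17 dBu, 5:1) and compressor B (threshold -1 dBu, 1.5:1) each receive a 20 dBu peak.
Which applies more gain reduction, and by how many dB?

A, by 22.6 dB

A: GR = 37 − 37/5 = 29.6 dB.
B: GR = 21 − 21/1.5 = 7 dB.
A reduces 22.6 dB more.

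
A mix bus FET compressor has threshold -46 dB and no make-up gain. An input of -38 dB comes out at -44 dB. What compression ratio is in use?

Input overshoot = -38 − (-46) = 8 dB; output overshoot = -44 − (-46) = 2 dB.
Ratio = 8 / 2 = 4.

4:1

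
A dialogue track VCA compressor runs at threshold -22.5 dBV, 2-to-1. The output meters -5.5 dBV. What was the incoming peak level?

Post-compression overshoot = -5.5 − (-22.5) = 17 dB.
Undo the ratio: input overshoot = 17 × 2 = 34 dB, giving input = 11.5 dBV.

11.5 dBV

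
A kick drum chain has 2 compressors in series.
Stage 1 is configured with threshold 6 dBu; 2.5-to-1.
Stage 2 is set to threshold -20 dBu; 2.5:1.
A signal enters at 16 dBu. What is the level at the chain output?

Stage 1: overshoot 10 dB → 10/2.5 = 4 dB → 10 dBu.
Stage 2: overshoot 30 dB → 30/2.5 = 12 dB → -8 dBu.

-8 dBu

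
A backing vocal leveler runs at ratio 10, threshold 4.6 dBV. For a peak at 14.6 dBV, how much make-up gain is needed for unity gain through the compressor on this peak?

Overshoot 10 dB → 10/10 = 1 dB after compression, so the compressed level is 4.6 + 1 = 5.6 dBV.
Make-up = target − compressed = 14.6 − 5.6 = 9 dB.

9 dB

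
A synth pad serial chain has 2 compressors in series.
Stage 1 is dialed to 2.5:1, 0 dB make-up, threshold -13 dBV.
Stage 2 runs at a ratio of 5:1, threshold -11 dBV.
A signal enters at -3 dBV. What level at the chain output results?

Stage 1: 10 dB above -13 dBV, reduced 2.5:1 to 4 dB above → -9 dBV.
Stage 2: 2 dB above -11 dBV, reduced 5:1 to 0.4 dB above → -10.6 dBV.

-10.6 dBV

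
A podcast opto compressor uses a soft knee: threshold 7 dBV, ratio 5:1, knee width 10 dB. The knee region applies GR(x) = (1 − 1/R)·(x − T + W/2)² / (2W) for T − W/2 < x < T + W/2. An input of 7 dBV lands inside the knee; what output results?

6 dBV

x − T + W/2 = 7 − 7 + 5 = 5.
GR = (1 − 1/5) × 5² / 20 = 0.8 × 25 / 20 = 1 dB.
Output = 7 − 1 = 6 dBV.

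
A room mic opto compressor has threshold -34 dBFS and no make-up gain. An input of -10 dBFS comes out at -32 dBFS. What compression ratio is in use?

12:1

Input overshoot = -10 − (-34) = 24 dB; output overshoot = -32 − (-34) = 2 dB.
Ratio = 24 / 2 = 12.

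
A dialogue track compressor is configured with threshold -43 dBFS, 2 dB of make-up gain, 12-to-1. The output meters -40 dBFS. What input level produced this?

-31 dBFS

Remove make-up: -40 − 2 = -42 dBFS.
The compressed level sits -42 − (-43) = 1 dB over threshold.
Undo the ratio: input overshoot = 1 × 12 = 12 dB, giving input = -31 dBFS.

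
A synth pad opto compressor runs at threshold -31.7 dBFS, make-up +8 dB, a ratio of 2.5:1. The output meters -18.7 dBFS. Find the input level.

Stripping the +8 dB make-up gives -26.7 dBFS at the gain stage.
The compressed level sits -26.7 − (-31.7) = 5 dB over threshold.
Input overshoot = R × output overshoot = 12.5 dB → input = -31.7 + 12.5 = -19.2 dBFS.

-19.2 dBFS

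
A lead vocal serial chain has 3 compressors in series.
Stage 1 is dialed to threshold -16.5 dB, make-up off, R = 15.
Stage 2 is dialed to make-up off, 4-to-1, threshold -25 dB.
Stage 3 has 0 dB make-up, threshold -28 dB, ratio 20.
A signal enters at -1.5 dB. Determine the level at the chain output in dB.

-27.73125 dB

Stage 1: overshoot 15 dB → 15/15 = 1 dB → -15.5 dB.
Stage 2: overshoot 9.5 dB → 9.5/4 = 2.375 dB → -22.625 dB.
Stage 3: overshoot 5.375 dB → 5.375/20 = 0.26875 dB → -27.73125 dB.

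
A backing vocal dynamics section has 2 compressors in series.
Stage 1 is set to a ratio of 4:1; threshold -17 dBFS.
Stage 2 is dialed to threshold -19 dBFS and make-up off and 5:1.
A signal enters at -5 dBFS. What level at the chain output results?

Stage 1: -5 dBFS is 12 dB over -17 dBFS; at 4:1 that becomes 3 dB over, giving -14 dBFS.
Stage 2: 5 dB above -19 dBFS, reduced 5:1 to 1 dB above → -18 dBFS.

-18 dBFS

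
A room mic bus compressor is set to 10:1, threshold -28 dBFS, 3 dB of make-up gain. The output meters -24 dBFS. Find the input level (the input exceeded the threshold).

-18 dBFS

Stripping the +3 dB make-up gives -27 dBFS at the gain stage.
Post-compression overshoot = -27 − (-28) = 1 dB.
Input overshoot = R × output overshoot = 10 dB → input = -28 + 10 = -18 dBFS.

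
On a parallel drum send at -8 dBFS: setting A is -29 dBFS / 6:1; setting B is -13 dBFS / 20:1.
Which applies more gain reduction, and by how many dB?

A: overshoot 21 dB → output overshoot 3.5 dB → GR 17.5 dB.
B: overshoot 5 dB → output overshoot 0.25 dB → GR 4.75 dB.
A reduces 12.75 dB more.

A, by 12.75 dB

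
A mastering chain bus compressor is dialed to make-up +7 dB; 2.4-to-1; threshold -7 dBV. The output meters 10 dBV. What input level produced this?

Stripping the +7 dB make-up gives 3 dBV at the gain stage.
Post-compression overshoot = 3 − (-7) = 10 dB.
Before 2.4:1 compression the overshoot was 10 × 2.4 = 24 dB, so input = -7 + 24 = 17 dBV.

17 dBV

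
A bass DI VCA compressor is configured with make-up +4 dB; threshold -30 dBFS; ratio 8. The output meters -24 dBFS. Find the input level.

-14 dBFS

Stripping the +4 dB make-up gives -28 dBFS at the gain stage.
That's 2 dB above the -30 dBFS threshold.
Undo the ratio: input overshoot = 2 × 8 = 16 dB, giving input = -14 dBFS.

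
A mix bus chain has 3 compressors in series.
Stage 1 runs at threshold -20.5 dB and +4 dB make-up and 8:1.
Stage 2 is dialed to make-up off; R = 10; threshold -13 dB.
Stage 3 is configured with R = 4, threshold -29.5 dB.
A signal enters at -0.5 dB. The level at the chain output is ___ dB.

Stage 1: overshoot 20 dB → 20/8 = 2.5 dB → -18 dB; +4 dB make-up → -14 dB.
Stage 2: -14 dB is at or below the -13 dB threshold — no compression; output -14 dB.
Stage 3: 15.5 dB above -29.5 dB, reduced 4:1 to 3.875 dB above → -25.625 dB.

-25.625 dB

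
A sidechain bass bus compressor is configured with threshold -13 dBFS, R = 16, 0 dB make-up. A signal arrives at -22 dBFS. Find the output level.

-22 dBFS

-22 dBFS is 9 dB below the -13 dBFS threshold, so no gain reduction is applied.
Output = input = -22 dBFS.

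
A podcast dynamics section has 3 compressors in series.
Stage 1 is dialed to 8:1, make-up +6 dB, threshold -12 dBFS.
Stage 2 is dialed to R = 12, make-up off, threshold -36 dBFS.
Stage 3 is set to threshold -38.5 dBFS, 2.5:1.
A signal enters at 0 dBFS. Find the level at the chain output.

-36.45 dBFS

Stage 1: overshoot 12 dB → 12/8 = 1.5 dB → -10.5 dBFS; +6 dB make-up → -4.5 dBFS.
Stage 2: -4.5 dBFS is 31.5 dB over -36 dBFS; at 12:1 that becomes 2.625 dB over, giving -33.375 dBFS.
Stage 3: 5.125 dB above -38.5 dBFS, reduced 2.5:1 to 2.05 dB above → -36.45 dBFS.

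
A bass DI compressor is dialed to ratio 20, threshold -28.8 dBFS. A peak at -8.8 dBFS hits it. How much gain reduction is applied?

-8.8 dBFS exceeds the threshold by 20 dB.
At 20:1, output sits 20/20 = 1 dB above threshold.
GR = overshoot in − overshoot out = 20 − 1 = 19 dB.

19 dB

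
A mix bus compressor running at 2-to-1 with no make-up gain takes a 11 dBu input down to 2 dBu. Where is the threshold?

-7 dBu

Input is 18 dB above T (since output overshoot × R = input overshoot: (2 − T)·2 = 11 − T gives T = -7 dBu).
Check: -7 + (11 − (-7))/2 = -7 + 9 = 2 dBu. ✓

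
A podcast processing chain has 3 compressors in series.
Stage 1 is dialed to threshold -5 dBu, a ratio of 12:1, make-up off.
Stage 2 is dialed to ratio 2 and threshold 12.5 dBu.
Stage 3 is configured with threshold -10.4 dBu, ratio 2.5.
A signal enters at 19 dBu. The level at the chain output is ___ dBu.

Stage 1: 19 dBu is 24 dB over -5 dBu; at 12:1 that becomes 2 dB over, giving -3 dBu.
Stage 2: -3 dBu is at or below the 12.5 dBu threshold — no compression; output -3 dBu.
Stage 3: -3 dBu is 7.4 dB over -10.4 dBu; at 2.5:1 that becomes 2.96 dB over, giving -7.44 dBu.

-7.44 dBu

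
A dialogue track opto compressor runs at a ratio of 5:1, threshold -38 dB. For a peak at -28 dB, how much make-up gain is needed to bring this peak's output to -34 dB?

Overshoot 10 dB → 10/5 = 2 dB after compression, so the compressed level is -38 + 2 = -36 dB.
Make-up = target − compressed = -34 − (-36) = 2 dB.

2 dB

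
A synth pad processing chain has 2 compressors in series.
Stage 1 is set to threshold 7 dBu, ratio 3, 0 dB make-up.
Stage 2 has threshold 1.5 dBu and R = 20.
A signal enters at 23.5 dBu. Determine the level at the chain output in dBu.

2.05 dBu

Stage 1: overshoot 16.5 dB → 16.5/3 = 5.5 dB → 12.5 dBu.
Stage 2: 12.5 dBu is 11 dB over 1.5 dBu; at 20:1 that becomes 0.55 dB over, giving 2.05 dBu.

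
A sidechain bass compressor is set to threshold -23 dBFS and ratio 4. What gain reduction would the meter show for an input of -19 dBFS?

3 dB

Overshoot = -19 − (-23) = 4 dB.
At 4:1, output sits 4/4 = 1 dB above threshold.
Gain reduction = 4 − 1 = 3 dB.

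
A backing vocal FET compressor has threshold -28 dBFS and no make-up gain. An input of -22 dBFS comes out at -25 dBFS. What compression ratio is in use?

2:1

Input overshoot = -22 − (-28) = 6 dB; output overshoot = -25 − (-28) = 3 dB.
Ratio = 6 / 3 = 2.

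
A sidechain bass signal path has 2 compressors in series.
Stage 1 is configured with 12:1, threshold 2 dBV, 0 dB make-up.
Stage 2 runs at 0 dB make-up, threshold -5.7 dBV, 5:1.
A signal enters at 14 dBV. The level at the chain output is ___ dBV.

Stage 1: overshoot 12 dB → 12/12 = 1 dB → 3 dBV.
Stage 2: 8.7 dB above -5.7 dBV, reduced 5:1 to 1.74 dB above → -3.96 dBV.

-3.96 dBV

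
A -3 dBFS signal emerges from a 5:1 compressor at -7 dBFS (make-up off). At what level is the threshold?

-8 dBFS

Input is 5 dB above T (since output overshoot × R = input overshoot: (-7 − T)·5 = -3 − T gives T = -8 dBFS).
Check: -8 + (-3 − (-8))/5 = -8 + 1 = -7 dBFS. ✓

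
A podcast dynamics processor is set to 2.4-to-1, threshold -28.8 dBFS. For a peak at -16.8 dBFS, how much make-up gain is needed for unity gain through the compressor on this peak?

7 dB

The peak compresses to -28.8 + 12/2.4 = -23.8 dBFS.
To reach -16.8 dBFS requires -16.8 − (-23.8) = 7 dB of make-up.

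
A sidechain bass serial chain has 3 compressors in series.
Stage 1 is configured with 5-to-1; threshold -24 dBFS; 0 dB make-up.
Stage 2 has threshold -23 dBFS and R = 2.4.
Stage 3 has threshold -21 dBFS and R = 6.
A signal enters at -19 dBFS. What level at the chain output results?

Stage 1: -19 dBFS is 5 dB over -24 dBFS; at 5:1 that becomes 1 dB over, giving -23 dBFS.
Stage 2: below threshold (-23 ≤ -23); passes unchanged; output -23 dBFS.
Stage 3: below threshold (-23 ≤ -21); passes unchanged; output -23 dBFS.

-23 dBFS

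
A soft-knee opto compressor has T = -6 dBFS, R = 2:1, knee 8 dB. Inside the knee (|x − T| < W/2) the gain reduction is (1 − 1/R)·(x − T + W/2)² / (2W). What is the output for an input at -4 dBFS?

-5.125 dBFS

x − T + W/2 = -4 − (-6) + 4 = 6.
GR = (1 − 1/2) × 6² / 16 = 0.5 × 36 / 16 = 1.125 dB.
Output = -4 − 1.125 = -5.125 dBFS.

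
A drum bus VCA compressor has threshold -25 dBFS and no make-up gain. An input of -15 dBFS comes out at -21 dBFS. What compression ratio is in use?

Input overshoot = -15 − (-25) = 10 dB; output overshoot = -21 − (-25) = 4 dB.
Ratio = 10 / 4 = 2.5.

2.5:1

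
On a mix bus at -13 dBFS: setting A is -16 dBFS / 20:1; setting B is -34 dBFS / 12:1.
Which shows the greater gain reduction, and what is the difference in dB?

A: GR = 3 − 3/20 = 2.85 dB.
B: GR = 21 − 21/12 = 19.25 dB.
B applies 16.4 dB more gain reduction.

B, by 16.4 dB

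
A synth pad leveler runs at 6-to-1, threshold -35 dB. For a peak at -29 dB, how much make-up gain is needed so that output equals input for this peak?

Overshoot 6 dB → 6/6 = 1 dB after compression, so the compressed level is -35 + 1 = -34 dB.
Make-up = target − compressed = -29 − (-34) = 5 dB.

5 dB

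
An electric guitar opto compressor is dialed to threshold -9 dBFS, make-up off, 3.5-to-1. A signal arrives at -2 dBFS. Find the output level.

Overshoot: -2 − (-9) = 7 dB.
The 7 dB excess becomes 2 dB after 3.5:1 reduction.
Output = -9 + 2 = -7 dBFS.

-7 dBFS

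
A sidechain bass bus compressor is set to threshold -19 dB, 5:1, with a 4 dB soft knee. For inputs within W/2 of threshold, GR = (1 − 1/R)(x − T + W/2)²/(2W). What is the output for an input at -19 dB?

-19.4 dB

x − T + W/2 = -19 − (-19) + 2 = 2.
GR = (1 − 1/5) × 2² / 8 = 0.8 × 4 / 8 = 0.4 dB.
Output = -19 − 0.4 = -19.4 dB.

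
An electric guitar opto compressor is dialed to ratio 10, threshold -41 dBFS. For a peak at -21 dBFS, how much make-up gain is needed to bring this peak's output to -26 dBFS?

Without make-up, output = threshold + overshoot/10 = -41 + 2 = -39 dBFS.
Gap to target: 13 dB.

13 dB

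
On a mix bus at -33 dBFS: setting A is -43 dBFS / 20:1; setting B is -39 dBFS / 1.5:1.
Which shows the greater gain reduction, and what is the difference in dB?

A, by 7.5 dB

A: GR = 10 − 10/20 = 9.5 dB.
B: GR = 6 − 6/1.5 = 2 dB.
Difference: 7.5 dB in favour of A.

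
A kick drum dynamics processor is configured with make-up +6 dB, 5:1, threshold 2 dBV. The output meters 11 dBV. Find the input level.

Stripping the +6 dB make-up gives 5 dBV at the gain stage.
The compressed level sits 5 − 2 = 3 dB over threshold.
Undo the ratio: input overshoot = 3 × 5 = 15 dB, giving input = 17 dBV.

17 dBV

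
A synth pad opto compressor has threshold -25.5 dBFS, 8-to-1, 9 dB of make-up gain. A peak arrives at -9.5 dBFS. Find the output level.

-14.5 dBFS

-9.5 dBFS sits 16 dB over threshold.
The 16 dB excess becomes 2 dB after 8:1 reduction.
So the level is -25.5 + 2 = -23.5 dBFS; make-up adds 9 dB, giving -14.5 dBFS.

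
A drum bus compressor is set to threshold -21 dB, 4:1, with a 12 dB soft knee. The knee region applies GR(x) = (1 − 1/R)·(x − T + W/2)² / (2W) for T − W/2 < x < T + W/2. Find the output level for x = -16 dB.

x − T + W/2 = -16 − (-21) + 6 = 11.
GR = (1 − 1/4) × 11² / 24 = 0.75 × 121 / 24 = 3.78125 dB.
Output = -16 − 3.78125 = -19.78125 dB.

-19.78125 dB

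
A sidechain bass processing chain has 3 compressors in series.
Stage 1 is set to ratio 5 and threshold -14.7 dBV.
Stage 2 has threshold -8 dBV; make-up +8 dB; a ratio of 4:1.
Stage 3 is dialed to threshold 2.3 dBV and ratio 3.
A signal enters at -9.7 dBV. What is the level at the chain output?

Stage 1: -9.7 dBV is 5 dB over -14.7 dBV; at 5:1 that becomes 1 dB over, giving -13.7 dBV.
Stage 2: -13.7 dBV is at or below the -8 dBV threshold — no compression; make-up brings it to -5.7 dBV.
Stage 3: -5.7 dBV ≤ 2.3 dBV, so stage 3 doesn't engage; output -5.7 dBV.

-5.7 dBV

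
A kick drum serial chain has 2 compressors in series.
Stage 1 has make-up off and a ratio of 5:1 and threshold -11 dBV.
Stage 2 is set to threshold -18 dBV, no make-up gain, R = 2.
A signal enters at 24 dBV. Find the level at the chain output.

-11 dBV

Stage 1: overshoot 35 dB → 35/5 = 7 dB → -4 dBV.
Stage 2: -4 dBV is 14 dB over -18 dBV; at 2:1 that becomes 7 dB over, giving -11 dBV.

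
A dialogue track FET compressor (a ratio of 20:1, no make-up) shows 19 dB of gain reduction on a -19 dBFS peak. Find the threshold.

-39 dBFS

Input is 20 dB above T (since output overshoot × R = input overshoot: (-38 − T)·20 = -19 − T gives T = -39 dBFS).
Check: -39 + (-19 − (-39))/20 = -39 + 1 = -38 dBFS. ✓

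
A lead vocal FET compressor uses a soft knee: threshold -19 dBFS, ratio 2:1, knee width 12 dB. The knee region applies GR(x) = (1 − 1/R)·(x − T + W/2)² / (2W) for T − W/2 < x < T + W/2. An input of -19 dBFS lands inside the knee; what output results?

-19.75 dBFS

x − T + W/2 = -19 − (-19) + 6 = 6.
GR = (1 − 1/2) × 6² / 24 = 0.5 × 36 / 24 = 0.75 dB.
Output = -19 − 0.75 = -19.75 dBFS.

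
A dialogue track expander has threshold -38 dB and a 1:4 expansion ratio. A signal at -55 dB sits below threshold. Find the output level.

The input is 17 dB below the -38 dB threshold.
A 1:4 expander multiplies undershoot by 4: 17 × 4 = 68 dB below threshold.
Output = -38 − 68 = -106 dB.

-106 dB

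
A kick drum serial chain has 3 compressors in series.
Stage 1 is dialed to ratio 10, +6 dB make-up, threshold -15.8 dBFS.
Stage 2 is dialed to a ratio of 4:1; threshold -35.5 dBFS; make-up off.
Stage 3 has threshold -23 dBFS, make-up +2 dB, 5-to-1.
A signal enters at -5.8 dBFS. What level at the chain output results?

-26.825 dBFS

Stage 1: -5.8 dBFS is 10 dB over -15.8 dBFS; at 10:1 that becomes 1 dB over, giving -14.8 dBFS; +6 dB make-up → -8.8 dBFS.
Stage 2: -8.8 dBFS is 26.7 dB over -35.5 dBFS; at 4:1 that becomes 6.675 dB over, giving -28.825 dBFS.
Stage 3: -28.825 dBFS ≤ -23 dBFS, so stage 3 doesn't engage; make-up brings it to -26.825 dBFS.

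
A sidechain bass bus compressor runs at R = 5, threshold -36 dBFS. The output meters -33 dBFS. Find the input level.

-21 dBFS

Post-compression overshoot = -33 − (-36) = 3 dB.
Input overshoot = R × output overshoot = 15 dB → input = -36 + 15 = -21 dBFS.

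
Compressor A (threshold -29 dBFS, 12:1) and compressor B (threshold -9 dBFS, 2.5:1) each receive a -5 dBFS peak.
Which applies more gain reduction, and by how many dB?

A, by 19.6 dB

A: overshoot 24 dB → output overshoot 2 dB → GR 22 dB.
B: overshoot 4 dB → output overshoot 1.6 dB → GR 2.4 dB.
A reduces 19.6 dB more.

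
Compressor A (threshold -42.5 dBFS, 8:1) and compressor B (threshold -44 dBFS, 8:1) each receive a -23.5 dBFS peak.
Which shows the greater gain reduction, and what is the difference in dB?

A: 19 dB over, compressed to 2.375 dB over, so 16.625 dB of GR.
B: 20.5 dB over, compressed to 2.5625 dB over, so 17.9375 dB of GR.
B reduces 1.3125 dB more.

B, by 1.3125 dB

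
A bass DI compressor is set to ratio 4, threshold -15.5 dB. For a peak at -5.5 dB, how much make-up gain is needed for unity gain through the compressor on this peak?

Without make-up, output = threshold + overshoot/4 = -15.5 + 2.5 = -13 dB.
Gap to target: 7.5 dB.

7.5 dB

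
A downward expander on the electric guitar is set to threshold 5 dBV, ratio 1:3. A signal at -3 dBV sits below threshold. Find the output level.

-19 dBV

Undershoot = 5 − (-3) = 8 dB.
At 1:3, that expands to 24 dB under threshold.
Output = 5 − 24 = -19 dBV.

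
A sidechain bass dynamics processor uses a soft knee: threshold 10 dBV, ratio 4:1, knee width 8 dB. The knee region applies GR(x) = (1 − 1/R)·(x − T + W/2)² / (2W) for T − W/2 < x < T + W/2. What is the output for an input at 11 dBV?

x − T + W/2 = 11 − 10 + 4 = 5.
GR = (1 − 1/4) × 5² / 16 = 0.75 × 25 / 16 = 1.171875 dB.
Output = 11 − 1.171875 = 9.828125 dBV.

9.828125 dBV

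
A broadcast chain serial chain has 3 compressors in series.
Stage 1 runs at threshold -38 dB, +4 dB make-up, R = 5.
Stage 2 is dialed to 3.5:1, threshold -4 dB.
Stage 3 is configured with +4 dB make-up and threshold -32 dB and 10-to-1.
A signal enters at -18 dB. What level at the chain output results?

Stage 1: 20 dB above -38 dB, reduced 5:1 to 4 dB above → -34 dB; +4 dB make-up → -30 dB.
Stage 2: below threshold (-30 ≤ -4); passes unchanged; output -30 dB.
Stage 3: -30 dB is 2 dB over -32 dB; at 10:1 that becomes 0.2 dB over, giving -31.8 dB; +4 dB make-up → -27.8 dB.

-27.8 dB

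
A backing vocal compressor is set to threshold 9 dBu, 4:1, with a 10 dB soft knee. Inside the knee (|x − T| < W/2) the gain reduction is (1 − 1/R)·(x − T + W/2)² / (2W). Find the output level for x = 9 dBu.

x − T + W/2 = 9 − 9 + 5 = 5.
GR = (1 − 1/4) × 5² / 20 = 0.75 × 25 / 20 = 0.9375 dB.
Output = 9 − 0.9375 = 8.0625 dBu.

8.0625 dBu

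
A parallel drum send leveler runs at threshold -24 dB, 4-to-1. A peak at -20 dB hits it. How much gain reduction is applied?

3 dB

The signal is 4 dB above threshold.
After 4:1 compression the overshoot becomes 4/4 = 1 dB.
GR = overshoot in − overshoot out = 4 − 1 = 3 dB.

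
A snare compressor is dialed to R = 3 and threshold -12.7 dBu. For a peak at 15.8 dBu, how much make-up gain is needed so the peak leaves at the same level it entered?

Without make-up, output = threshold + overshoot/3 = -12.7 + 9.5 = -3.2 dBu.
Gap to target: 19 dB.

19 dB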